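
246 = 246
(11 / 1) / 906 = 11 / 906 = 0.01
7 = 7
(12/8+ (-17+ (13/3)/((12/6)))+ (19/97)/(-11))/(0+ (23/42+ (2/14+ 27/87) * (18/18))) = -17351222/1300673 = -13.34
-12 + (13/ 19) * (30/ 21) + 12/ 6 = -1200/ 133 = -9.02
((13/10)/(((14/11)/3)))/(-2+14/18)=-351/140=-2.51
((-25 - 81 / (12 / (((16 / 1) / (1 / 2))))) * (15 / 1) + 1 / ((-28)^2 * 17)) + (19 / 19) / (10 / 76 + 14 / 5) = -3614.66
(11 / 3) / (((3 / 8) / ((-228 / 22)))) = -101.33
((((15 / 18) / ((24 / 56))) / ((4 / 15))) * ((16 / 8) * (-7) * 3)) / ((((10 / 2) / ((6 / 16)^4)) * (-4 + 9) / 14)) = -27783 / 8192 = -3.39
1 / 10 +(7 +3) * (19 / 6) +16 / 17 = 16681 / 510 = 32.71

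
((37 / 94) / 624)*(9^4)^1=80919 / 19552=4.14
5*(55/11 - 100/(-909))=23225/909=25.55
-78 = -78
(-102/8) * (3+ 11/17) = -93/2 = -46.50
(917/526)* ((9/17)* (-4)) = -16506/4471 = -3.69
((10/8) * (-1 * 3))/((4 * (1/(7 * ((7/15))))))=-49/16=-3.06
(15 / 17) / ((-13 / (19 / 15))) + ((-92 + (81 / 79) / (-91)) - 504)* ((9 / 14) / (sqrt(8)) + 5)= -364212132 / 122213 - 38562525* sqrt(2) / 402584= -3115.61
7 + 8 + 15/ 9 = 50/ 3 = 16.67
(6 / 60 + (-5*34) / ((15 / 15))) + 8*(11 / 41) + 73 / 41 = -68049 / 410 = -165.97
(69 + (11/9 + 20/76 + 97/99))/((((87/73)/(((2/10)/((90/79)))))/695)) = 53878814569/7364115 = 7316.40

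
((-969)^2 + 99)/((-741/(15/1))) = -4695300/247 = -19009.31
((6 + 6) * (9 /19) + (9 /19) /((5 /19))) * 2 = 1422 /95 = 14.97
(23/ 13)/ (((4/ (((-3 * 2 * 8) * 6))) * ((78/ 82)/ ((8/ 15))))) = -60352/ 845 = -71.42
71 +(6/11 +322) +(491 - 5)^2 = 236589.55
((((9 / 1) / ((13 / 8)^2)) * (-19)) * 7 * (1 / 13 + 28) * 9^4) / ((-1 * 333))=20384239680 / 81289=250762.58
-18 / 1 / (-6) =3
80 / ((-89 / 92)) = -7360 / 89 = -82.70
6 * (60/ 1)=360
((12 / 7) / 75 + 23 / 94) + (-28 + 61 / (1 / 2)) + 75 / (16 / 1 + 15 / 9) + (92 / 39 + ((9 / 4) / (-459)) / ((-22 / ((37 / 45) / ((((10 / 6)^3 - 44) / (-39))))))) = 2727167252906953 / 27035925516600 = 100.87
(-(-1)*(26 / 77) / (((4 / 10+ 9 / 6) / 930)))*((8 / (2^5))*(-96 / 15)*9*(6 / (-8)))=2611440 / 1463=1784.99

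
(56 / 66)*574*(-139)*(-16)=35744128 / 33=1083155.39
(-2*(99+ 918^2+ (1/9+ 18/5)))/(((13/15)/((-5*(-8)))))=-3034176160/39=-77799388.72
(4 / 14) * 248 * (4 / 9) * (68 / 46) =67456 / 1449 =46.55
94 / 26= 47 / 13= 3.62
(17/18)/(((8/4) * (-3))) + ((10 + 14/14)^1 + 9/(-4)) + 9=475/27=17.59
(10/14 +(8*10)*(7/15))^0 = 1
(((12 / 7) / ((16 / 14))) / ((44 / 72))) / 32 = 27 / 352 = 0.08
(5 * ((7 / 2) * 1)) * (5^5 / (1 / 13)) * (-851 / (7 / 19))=-3284328125 / 2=-1642164062.50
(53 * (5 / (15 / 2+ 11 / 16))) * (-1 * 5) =-21200 / 131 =-161.83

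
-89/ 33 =-2.70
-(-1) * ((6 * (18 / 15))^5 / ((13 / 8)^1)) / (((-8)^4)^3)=59049 / 340787200000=0.00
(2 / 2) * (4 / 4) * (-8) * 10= -80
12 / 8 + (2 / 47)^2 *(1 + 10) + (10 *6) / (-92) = 88175 / 101614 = 0.87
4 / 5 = 0.80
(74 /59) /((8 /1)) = 37 /236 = 0.16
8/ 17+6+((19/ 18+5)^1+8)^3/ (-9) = -269529029/ 892296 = -302.06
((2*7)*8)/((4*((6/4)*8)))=7/3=2.33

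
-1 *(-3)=3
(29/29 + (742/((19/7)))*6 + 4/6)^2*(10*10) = 875852656900/3249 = 269576071.68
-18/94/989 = -9/46483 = -0.00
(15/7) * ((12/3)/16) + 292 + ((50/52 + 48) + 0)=341.50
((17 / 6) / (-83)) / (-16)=17 / 7968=0.00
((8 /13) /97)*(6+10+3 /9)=392 /3783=0.10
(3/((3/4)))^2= 16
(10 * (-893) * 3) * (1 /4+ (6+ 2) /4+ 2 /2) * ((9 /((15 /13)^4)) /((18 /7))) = -2320952543 /13500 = -171922.41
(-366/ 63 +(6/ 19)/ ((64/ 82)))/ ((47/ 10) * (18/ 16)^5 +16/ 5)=-706662400/ 1525727721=-0.46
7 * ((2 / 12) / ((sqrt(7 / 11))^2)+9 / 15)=181 / 30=6.03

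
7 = 7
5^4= 625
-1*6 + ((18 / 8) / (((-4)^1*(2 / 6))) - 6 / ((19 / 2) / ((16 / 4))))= -3105 / 304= -10.21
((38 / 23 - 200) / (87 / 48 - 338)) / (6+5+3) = 36496 / 866019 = 0.04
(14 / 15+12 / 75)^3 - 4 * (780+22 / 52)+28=-16959800966 / 5484375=-3092.39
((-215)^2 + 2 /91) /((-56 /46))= -96748971 /2548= -37970.55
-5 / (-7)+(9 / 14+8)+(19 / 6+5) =368 / 21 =17.52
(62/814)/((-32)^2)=31/416768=0.00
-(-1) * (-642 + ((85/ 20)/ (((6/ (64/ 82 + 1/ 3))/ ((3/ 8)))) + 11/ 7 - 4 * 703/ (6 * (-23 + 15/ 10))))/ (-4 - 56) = 162791747/ 15796480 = 10.31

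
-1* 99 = -99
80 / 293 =0.27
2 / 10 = 1 / 5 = 0.20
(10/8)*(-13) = -16.25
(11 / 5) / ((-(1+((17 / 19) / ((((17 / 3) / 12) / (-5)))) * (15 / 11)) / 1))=2299 / 12455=0.18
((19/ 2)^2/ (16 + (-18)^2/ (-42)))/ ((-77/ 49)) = -17689/ 2552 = -6.93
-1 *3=-3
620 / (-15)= -124 / 3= -41.33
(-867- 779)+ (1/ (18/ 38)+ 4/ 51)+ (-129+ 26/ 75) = -6779674/ 3825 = -1772.46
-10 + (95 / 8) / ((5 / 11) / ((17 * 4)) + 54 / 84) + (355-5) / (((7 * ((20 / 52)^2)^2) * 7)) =20968551 / 62650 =334.69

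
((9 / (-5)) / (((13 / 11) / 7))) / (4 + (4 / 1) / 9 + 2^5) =-6237 / 21320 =-0.29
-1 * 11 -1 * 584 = -595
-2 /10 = -1 /5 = -0.20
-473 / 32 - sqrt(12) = -18.25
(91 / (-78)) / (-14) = 1 / 12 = 0.08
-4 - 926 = -930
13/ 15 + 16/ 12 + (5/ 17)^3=54668/ 24565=2.23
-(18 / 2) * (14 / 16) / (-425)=0.02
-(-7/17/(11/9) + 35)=-6482/187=-34.66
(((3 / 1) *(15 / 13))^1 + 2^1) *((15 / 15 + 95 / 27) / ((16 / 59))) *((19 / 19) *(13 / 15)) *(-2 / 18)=-255529 / 29160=-8.76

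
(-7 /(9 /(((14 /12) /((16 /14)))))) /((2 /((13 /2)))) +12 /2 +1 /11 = 66727 /19008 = 3.51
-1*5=-5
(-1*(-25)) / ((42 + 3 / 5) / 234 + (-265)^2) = 9750 / 27387821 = 0.00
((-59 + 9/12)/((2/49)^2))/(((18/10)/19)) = -53146135/144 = -369070.38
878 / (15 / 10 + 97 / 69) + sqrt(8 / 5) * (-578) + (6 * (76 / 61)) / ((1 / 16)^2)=54202140 / 24461 - 1156 * sqrt(10) / 5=1484.74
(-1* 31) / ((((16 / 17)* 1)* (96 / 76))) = -10013 / 384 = -26.08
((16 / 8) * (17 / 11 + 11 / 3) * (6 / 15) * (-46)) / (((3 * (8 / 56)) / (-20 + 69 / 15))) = 1550752 / 225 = 6892.23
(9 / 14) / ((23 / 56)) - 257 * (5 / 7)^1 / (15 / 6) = -11570 / 161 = -71.86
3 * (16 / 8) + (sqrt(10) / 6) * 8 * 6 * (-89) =6 - 712 * sqrt(10) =-2245.54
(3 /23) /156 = 1 /1196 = 0.00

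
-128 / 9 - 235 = -249.22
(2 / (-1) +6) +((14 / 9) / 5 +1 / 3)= 209 / 45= 4.64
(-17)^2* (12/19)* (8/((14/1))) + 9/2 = 28941/266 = 108.80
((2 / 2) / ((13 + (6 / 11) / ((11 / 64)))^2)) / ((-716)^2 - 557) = 14641 / 1961261843051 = 0.00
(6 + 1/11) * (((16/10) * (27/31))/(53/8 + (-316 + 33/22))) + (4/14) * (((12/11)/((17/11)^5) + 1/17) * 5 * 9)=32272722962442/13912660495195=2.32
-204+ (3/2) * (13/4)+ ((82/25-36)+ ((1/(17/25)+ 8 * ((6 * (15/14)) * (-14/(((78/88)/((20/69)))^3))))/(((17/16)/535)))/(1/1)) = -1523029312056406979/125148722938200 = -12169.76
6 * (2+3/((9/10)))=32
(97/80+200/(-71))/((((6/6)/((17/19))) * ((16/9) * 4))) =-0.20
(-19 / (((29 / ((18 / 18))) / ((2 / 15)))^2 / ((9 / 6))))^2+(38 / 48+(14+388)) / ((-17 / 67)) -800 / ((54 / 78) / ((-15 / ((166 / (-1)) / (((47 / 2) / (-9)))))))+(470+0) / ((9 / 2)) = -163070496452952259 / 134726421285000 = -1210.38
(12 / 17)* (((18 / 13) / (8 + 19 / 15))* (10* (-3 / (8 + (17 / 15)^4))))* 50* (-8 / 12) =164025000000 / 15006876599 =10.93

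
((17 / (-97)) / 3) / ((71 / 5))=-85 / 20661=-0.00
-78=-78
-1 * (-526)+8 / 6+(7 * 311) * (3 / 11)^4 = 539.38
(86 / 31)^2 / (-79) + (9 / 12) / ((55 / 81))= 16821197 / 16702180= 1.01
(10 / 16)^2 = 25 / 64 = 0.39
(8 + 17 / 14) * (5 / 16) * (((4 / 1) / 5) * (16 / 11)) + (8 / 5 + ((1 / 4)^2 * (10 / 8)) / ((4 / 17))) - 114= -10715179 / 98560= -108.72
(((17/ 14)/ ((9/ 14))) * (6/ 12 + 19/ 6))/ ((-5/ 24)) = -1496/ 45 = -33.24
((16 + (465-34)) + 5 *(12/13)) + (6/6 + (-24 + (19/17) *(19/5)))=478313/1105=432.86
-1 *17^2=-289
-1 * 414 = -414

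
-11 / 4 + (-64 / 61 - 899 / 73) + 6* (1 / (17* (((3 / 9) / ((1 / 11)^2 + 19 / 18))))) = -549144135 / 36639284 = -14.99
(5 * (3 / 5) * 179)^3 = 154854153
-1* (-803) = 803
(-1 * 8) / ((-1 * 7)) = 8 / 7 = 1.14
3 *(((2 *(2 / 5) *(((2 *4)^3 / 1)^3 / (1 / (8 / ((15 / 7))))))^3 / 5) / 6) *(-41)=-557092824719049689789004286787584 / 2109375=-264103265051993927011083500.00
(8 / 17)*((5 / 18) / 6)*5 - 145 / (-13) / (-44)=-37955 / 262548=-0.14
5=5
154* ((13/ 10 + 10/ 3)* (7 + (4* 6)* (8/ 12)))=246169/ 15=16411.27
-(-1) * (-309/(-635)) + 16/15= 2959/1905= 1.55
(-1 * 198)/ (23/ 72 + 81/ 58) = -413424/ 3583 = -115.38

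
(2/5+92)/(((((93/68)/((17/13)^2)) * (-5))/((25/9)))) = -3026408/47151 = -64.19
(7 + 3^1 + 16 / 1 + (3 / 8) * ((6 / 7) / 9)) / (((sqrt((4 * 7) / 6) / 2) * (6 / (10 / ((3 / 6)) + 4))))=729 * sqrt(42) / 49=96.42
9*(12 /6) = 18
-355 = -355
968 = 968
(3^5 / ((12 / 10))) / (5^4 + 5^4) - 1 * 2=-919 / 500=-1.84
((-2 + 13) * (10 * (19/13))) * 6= 12540/13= 964.62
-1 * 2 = -2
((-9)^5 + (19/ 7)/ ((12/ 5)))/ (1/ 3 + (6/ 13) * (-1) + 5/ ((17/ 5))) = -1096164641/ 24920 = -43987.35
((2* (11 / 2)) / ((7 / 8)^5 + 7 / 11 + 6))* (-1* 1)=-1.54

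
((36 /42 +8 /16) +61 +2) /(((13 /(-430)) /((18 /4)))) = -9579.31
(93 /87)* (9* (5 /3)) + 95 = 3220 /29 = 111.03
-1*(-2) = 2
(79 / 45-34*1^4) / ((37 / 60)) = -5804 / 111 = -52.29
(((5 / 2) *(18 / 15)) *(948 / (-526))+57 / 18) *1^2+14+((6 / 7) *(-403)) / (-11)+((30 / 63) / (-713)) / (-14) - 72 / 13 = 98871797099 / 2627891266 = 37.62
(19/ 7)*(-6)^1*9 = -1026/ 7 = -146.57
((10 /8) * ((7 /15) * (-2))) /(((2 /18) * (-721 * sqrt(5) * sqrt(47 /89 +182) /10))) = sqrt(89) /1957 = 0.00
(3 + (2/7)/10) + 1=141/35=4.03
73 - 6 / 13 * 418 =-1559 / 13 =-119.92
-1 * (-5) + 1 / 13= 66 / 13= 5.08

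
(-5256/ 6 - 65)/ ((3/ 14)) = -13174/ 3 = -4391.33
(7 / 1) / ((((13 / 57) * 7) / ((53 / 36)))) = 1007 / 156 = 6.46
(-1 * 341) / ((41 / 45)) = -15345 / 41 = -374.27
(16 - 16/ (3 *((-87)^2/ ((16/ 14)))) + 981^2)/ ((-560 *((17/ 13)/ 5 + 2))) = -1988595201385/ 2616936336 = -759.89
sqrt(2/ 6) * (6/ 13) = 2 * sqrt(3)/ 13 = 0.27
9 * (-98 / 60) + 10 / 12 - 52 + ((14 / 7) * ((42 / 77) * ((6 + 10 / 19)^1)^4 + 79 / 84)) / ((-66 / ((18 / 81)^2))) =-27097273070773 / 402341978115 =-67.35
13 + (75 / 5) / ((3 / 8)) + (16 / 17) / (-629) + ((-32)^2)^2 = 11212989881 / 10693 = 1048629.00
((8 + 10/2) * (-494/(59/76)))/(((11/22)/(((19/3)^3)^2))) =-1067716501.89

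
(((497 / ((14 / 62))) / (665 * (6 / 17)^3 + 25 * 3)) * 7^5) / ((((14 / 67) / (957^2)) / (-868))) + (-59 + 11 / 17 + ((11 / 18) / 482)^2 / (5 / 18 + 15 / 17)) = -1163322080898199799841720949979 / 861628575292920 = -1350143338157878.31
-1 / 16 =-0.06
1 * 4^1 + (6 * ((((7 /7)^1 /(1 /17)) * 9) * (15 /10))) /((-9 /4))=-608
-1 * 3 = -3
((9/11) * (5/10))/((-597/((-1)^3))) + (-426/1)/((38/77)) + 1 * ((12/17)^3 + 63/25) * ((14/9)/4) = -4403928758329/5108414575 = -862.09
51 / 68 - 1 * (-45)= 183 / 4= 45.75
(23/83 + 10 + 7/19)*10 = 167880/1577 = 106.46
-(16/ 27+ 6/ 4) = -113/ 54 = -2.09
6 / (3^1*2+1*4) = 3 / 5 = 0.60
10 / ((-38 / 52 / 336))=-87360 / 19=-4597.89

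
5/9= 0.56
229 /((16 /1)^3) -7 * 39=-1117979 /4096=-272.94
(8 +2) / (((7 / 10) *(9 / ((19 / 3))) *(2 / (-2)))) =-1900 / 189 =-10.05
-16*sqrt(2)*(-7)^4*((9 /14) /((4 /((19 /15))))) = -39102*sqrt(2) /5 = -11059.72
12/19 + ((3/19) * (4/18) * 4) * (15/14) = 104/133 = 0.78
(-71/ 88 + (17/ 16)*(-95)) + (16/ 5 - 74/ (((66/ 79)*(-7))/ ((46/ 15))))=-59.74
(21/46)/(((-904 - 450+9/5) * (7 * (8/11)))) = -0.00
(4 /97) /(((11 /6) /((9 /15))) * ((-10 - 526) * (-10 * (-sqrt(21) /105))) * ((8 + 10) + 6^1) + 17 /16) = -724500480 * sqrt(21) /1381168389760963 - 205632 /1381168389760963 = -0.00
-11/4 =-2.75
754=754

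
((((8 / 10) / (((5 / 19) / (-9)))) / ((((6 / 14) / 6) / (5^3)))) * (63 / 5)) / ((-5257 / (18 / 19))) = 81648 / 751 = 108.72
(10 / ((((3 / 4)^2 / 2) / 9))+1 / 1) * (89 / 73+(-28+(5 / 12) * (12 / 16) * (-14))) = -5840595 / 584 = -10001.02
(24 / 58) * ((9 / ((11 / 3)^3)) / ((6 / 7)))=3402 / 38599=0.09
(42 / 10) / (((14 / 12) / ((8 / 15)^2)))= 128 / 125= 1.02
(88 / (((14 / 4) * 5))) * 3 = 15.09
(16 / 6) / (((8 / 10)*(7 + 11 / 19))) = 95 / 216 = 0.44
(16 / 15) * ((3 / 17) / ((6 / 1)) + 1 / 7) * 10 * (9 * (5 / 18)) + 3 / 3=1997 / 357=5.59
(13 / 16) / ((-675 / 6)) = -13 / 1800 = -0.01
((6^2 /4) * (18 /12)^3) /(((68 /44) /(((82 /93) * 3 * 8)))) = 219186 /527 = 415.91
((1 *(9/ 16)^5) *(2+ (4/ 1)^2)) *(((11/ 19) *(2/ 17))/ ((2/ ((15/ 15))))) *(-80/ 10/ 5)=-5845851/ 105840640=-0.06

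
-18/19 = -0.95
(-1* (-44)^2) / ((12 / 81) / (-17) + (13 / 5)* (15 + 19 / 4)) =-17772480 / 471313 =-37.71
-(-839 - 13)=852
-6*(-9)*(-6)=-324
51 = 51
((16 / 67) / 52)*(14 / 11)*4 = 224 / 9581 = 0.02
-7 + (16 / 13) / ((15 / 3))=-439 / 65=-6.75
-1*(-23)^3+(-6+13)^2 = 12216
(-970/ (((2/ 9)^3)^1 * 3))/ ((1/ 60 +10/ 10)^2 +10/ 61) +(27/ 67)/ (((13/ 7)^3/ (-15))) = -952449316166115/ 38710540219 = -24604.39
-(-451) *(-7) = -3157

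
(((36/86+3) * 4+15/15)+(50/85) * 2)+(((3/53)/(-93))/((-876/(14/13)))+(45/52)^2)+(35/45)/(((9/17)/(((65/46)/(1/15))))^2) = 12833099539327122397/10158396935051664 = 1263.30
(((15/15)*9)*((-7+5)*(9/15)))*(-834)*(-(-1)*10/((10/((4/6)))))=30024/5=6004.80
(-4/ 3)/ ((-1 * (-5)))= -4/ 15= -0.27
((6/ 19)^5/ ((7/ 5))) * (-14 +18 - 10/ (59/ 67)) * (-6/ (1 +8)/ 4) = 401760/ 146089841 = 0.00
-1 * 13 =-13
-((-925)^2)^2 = -732094140625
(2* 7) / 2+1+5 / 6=53 / 6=8.83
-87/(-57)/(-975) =-29/18525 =-0.00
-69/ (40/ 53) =-3657/ 40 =-91.42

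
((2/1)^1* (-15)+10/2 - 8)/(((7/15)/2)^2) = -29700/49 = -606.12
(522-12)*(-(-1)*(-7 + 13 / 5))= -2244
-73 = -73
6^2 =36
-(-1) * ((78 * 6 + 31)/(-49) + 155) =7096/49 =144.82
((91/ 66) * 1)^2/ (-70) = -1183/ 43560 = -0.03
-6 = -6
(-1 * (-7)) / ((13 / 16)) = 112 / 13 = 8.62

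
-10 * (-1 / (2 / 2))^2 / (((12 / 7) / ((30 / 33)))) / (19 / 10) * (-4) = 7000 / 627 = 11.16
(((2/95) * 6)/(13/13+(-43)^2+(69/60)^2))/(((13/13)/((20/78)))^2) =32000/7133515857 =0.00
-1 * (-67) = 67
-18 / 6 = -3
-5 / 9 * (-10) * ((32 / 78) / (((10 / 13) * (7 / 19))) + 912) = 959120 / 189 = 5074.71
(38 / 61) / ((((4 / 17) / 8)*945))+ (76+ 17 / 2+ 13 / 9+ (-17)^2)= 43229929 / 115290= 374.97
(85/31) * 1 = 85/31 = 2.74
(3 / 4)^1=3 / 4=0.75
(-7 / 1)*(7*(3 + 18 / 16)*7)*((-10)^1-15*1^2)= 282975 / 8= 35371.88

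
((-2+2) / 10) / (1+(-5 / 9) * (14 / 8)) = 0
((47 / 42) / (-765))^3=-103823 / 33168984597000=-0.00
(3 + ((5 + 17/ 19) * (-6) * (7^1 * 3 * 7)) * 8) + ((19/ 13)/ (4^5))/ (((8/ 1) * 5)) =-420773682839/ 10117120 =-41590.26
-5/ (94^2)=-0.00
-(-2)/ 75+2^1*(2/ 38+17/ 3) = 5446/ 475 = 11.47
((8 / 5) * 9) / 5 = 72 / 25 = 2.88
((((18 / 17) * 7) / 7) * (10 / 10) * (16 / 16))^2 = 324 / 289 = 1.12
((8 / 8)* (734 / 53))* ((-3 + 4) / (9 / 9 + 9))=367 / 265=1.38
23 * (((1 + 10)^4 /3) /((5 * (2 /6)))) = 336743 /5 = 67348.60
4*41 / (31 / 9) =1476 / 31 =47.61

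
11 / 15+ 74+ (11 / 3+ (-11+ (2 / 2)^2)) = 342 / 5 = 68.40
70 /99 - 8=-722 /99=-7.29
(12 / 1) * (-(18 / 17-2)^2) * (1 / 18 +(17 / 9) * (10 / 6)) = -88576 / 2601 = -34.05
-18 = -18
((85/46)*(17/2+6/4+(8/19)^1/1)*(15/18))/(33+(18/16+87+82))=2244/28405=0.08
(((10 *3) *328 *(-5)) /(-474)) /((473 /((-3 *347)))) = -8536200 /37367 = -228.44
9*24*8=1728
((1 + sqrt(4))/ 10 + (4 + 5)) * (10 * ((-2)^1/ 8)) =-93/ 4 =-23.25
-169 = -169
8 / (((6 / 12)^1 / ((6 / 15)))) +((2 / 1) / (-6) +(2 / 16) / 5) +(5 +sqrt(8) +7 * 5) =2 * sqrt(2) +5531 / 120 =48.92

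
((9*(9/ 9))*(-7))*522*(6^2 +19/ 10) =-6231897/ 5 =-1246379.40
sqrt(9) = 3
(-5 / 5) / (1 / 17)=-17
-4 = -4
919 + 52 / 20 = 4608 / 5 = 921.60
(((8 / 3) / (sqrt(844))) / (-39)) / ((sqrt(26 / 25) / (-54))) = 0.12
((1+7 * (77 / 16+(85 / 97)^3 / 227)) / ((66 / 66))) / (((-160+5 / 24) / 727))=-50185634376561 / 317809166714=-157.91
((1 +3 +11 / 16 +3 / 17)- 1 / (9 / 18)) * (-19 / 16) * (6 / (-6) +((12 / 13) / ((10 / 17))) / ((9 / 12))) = -1050871 / 282880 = -3.71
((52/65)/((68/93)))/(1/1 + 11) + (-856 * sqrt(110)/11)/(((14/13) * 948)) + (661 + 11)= 228511/340 - 1391 * sqrt(110)/18249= 671.29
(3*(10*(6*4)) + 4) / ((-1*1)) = -724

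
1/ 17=0.06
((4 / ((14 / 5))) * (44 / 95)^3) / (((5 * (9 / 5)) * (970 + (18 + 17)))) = 170368 / 10856939625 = 0.00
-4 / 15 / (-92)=1 / 345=0.00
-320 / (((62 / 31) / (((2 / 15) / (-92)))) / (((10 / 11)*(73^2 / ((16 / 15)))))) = 266450 / 253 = 1053.16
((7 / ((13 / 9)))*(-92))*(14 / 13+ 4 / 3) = -1074.60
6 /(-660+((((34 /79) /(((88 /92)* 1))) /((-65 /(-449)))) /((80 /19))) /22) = -596481600 /65609640379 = -0.01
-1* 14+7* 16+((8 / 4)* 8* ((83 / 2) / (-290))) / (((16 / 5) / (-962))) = 45607 / 58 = 786.33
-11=-11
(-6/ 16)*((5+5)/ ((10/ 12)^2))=-5.40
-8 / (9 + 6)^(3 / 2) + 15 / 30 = 1 / 2 - 8 * sqrt(15) / 225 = 0.36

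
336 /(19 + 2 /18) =756 /43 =17.58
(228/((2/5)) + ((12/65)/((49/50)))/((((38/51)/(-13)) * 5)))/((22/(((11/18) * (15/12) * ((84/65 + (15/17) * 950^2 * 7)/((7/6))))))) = 19434084146118/205751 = 94454384.89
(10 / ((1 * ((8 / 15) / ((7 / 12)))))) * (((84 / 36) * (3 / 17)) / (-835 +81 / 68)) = -1225 / 226796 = -0.01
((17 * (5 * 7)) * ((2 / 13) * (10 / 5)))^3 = 13481272000 / 2197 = 6136218.48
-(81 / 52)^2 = -6561 / 2704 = -2.43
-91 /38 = -2.39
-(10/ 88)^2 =-0.01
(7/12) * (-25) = -175/12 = -14.58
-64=-64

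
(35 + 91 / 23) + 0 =896 / 23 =38.96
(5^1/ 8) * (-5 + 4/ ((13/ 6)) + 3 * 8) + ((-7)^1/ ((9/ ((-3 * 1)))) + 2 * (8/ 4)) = 6041/ 312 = 19.36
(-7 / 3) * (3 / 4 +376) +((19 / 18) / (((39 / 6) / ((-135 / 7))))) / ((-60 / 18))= -878.14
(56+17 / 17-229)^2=29584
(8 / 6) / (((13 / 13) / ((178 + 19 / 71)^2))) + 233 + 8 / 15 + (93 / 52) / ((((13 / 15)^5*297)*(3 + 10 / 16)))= 4960545123320688563 / 116428352848665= 42605.99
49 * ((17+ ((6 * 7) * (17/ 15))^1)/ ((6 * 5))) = 15827/ 150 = 105.51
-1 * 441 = -441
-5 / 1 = -5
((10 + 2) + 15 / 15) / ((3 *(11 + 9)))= 13 / 60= 0.22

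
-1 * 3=-3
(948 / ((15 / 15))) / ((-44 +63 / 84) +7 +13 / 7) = -8848 / 321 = -27.56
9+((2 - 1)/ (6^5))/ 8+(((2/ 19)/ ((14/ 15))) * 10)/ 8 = 9.14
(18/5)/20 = 9/50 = 0.18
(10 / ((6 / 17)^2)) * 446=35803.89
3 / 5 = 0.60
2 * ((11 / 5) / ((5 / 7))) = 154 / 25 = 6.16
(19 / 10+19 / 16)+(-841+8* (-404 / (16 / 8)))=-2453.91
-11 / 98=-0.11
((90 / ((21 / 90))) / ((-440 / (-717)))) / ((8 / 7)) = 96795 / 176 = 549.97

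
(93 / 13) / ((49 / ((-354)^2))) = 11654388 / 637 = 18295.74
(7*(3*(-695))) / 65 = -2919 / 13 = -224.54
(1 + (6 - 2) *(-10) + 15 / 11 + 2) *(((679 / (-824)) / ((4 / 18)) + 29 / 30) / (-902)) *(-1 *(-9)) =-9962043 / 10219660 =-0.97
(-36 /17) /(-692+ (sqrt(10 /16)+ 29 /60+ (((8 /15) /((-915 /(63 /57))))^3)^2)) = 26797784131713284857790509487075763103749169349670410156250000 * sqrt(10) /24205275619720727367872875978554571206646401458176970635226285323967+ 74124457427261060135631405255365427107664620767804028519531250000 /24205275619720727367872875978554571206646401458176970635226285323967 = 0.00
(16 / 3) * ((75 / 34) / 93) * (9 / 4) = 150 / 527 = 0.28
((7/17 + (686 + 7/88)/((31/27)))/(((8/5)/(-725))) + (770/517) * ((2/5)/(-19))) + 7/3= -269305998332539/993930432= -270950.55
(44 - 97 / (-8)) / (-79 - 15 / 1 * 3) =-449 / 992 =-0.45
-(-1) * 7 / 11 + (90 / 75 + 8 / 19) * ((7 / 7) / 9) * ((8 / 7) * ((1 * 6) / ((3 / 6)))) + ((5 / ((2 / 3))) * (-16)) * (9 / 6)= -554561 / 3135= -176.89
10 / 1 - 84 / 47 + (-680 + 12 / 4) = -31433 / 47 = -668.79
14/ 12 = 7/ 6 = 1.17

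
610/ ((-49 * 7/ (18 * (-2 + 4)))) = -21960/ 343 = -64.02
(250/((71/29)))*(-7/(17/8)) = -406000/1207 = -336.37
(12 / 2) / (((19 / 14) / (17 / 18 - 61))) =-15134 / 57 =-265.51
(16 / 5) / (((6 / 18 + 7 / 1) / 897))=21528 / 55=391.42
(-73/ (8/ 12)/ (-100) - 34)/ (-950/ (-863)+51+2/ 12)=-17038209/ 27064100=-0.63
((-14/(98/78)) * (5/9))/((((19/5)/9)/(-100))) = 195000/133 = 1466.17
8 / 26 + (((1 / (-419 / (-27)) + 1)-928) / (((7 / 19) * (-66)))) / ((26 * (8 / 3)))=5754499 / 6710704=0.86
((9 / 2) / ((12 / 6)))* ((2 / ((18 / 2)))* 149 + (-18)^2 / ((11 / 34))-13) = 101135 / 44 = 2298.52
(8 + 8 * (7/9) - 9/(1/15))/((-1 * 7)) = 17.25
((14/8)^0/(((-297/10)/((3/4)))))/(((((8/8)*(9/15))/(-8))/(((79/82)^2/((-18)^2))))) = 156025/161759268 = 0.00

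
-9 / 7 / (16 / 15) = -1.21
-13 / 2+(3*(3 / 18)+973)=967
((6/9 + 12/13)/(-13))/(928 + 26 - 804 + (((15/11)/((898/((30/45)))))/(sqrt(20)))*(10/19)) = -1091960526844/1339412872039255 + 5818142*sqrt(5)/20091193080588825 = -0.00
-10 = -10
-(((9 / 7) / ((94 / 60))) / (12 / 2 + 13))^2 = -72900 / 39075001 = -0.00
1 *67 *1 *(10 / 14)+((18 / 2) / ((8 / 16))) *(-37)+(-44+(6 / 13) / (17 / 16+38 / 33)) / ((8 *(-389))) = -7308301051 / 11823266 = -618.13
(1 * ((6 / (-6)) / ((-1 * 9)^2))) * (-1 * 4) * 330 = 440 / 27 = 16.30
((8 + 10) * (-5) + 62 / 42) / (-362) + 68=518795 / 7602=68.24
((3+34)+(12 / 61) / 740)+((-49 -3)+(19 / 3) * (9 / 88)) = -14252691 / 993080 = -14.35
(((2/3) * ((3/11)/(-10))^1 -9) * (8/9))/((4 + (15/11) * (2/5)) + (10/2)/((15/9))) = -3968/3735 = -1.06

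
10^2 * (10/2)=500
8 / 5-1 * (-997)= 4993 / 5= 998.60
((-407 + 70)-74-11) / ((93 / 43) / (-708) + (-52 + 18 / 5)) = 21412280 / 2455971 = 8.72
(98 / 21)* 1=14 / 3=4.67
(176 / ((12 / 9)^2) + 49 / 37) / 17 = 3712 / 629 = 5.90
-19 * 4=-76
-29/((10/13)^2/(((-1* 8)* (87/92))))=426387/1150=370.77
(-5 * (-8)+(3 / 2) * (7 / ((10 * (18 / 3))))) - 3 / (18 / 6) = 1567 / 40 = 39.18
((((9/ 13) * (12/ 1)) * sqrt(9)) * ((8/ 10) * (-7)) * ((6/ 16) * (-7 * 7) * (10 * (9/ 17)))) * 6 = 18003384/ 221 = 81463.28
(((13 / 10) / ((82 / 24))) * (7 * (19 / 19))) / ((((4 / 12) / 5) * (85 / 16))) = 26208 / 3485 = 7.52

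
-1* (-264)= 264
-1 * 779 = -779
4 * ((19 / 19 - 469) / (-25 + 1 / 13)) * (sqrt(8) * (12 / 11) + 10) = 982.87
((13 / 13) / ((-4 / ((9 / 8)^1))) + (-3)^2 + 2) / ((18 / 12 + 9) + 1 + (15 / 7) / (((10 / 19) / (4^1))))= 2401 / 6224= 0.39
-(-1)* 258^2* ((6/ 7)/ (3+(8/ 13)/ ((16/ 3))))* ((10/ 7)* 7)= 3845920/ 21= 183139.05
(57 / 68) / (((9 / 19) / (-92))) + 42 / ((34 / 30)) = -6413 / 51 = -125.75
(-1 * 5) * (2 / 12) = -5 / 6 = -0.83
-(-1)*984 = 984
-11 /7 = -1.57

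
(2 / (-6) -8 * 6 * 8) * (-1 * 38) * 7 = 306698 / 3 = 102232.67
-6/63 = -0.10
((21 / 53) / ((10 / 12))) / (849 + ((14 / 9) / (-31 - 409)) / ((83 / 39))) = 1380456 / 2464930837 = 0.00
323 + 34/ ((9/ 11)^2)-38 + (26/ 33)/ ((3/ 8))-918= -516877/ 891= -580.11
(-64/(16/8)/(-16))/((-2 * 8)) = -1/8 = -0.12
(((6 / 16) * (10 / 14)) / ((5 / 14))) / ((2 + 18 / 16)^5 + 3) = 24576 / 9863929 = 0.00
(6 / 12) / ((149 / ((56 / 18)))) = 14 / 1341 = 0.01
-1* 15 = -15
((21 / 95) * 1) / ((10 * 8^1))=21 / 7600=0.00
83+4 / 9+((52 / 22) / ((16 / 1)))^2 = 5817265 / 69696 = 83.47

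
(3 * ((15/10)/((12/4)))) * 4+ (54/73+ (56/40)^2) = 15877/1825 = 8.70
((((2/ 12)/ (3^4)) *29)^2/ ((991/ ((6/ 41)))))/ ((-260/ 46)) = -19343/ 207932392980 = -0.00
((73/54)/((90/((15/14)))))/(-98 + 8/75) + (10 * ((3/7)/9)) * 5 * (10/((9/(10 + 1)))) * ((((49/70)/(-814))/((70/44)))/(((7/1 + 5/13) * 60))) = -2955853/14786670528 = -0.00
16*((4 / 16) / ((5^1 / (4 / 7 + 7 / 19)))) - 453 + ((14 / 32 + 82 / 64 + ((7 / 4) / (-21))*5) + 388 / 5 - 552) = -59074091 / 63840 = -925.35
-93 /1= -93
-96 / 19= -5.05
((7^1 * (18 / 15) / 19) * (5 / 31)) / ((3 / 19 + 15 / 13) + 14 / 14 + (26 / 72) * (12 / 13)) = 117 / 4340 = 0.03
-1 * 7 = -7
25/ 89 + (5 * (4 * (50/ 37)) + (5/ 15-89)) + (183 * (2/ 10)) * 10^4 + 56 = 3615661061/ 9879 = 365994.64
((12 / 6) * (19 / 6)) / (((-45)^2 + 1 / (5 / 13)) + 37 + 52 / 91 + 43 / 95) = 2527 / 824184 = 0.00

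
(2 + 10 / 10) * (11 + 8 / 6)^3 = 50653 / 9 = 5628.11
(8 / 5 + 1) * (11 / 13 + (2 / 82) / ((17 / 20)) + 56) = 515343 / 3485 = 147.87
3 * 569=1707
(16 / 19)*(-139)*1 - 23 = -2661 / 19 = -140.05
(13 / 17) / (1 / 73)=949 / 17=55.82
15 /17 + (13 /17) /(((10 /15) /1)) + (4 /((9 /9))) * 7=1021 /34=30.03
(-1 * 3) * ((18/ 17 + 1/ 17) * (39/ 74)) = -2223/ 1258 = -1.77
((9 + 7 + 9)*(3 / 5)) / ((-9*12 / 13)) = -65 / 36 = -1.81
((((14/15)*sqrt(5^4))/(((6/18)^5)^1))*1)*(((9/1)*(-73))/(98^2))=-266085/686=-387.88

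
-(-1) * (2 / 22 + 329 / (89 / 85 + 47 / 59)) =178.54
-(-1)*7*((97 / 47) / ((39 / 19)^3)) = 4657261 / 2787993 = 1.67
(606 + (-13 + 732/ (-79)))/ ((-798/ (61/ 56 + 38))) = -100945735/ 3530352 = -28.59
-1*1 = -1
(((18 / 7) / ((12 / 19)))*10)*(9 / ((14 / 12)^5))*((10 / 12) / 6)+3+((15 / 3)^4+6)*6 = 448542261 / 117649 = 3812.55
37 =37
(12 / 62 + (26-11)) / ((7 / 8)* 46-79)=-1884 / 4805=-0.39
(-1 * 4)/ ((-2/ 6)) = 12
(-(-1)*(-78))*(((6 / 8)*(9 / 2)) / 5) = -1053 / 20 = -52.65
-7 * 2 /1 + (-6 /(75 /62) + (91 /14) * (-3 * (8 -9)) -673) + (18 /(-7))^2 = -1631327 /2450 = -665.85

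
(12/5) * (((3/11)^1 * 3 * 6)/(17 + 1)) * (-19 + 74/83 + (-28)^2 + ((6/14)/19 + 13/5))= 503.03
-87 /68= -1.28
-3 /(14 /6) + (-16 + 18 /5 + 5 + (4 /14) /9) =-2726 /315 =-8.65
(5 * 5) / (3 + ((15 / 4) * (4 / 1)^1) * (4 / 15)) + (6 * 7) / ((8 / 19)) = 103.32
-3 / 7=-0.43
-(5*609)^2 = -9272025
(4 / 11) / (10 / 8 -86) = -16 / 3729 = -0.00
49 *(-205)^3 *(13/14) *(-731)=573086730125/2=286543365062.50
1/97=0.01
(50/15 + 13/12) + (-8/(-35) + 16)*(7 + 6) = 90463/420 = 215.39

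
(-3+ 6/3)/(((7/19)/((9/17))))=-171/119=-1.44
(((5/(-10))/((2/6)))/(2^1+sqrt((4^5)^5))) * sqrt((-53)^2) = -159/67108868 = -0.00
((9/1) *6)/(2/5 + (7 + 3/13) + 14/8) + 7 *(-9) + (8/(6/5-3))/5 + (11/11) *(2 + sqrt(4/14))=-136907/2439 + sqrt(14)/7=-55.60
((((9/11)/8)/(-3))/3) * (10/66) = -5/2904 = -0.00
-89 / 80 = -1.11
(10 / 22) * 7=35 / 11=3.18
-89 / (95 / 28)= -2492 / 95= -26.23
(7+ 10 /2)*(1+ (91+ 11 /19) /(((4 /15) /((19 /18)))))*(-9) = -39258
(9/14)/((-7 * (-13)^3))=9/215306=0.00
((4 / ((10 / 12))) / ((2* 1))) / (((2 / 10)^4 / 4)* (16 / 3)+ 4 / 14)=15750 / 1889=8.34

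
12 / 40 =3 / 10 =0.30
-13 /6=-2.17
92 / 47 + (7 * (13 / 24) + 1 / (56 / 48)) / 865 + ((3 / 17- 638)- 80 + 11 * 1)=-81841856141 / 116110680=-704.86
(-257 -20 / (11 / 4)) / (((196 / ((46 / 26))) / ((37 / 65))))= -2473857 / 1821820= -1.36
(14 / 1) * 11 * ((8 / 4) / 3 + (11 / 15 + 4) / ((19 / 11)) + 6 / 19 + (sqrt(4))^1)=881.31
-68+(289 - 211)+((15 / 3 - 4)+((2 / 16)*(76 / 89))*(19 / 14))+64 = 187261 / 2492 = 75.14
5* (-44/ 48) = -55/ 12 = -4.58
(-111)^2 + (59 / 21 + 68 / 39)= 3364876 / 273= 12325.55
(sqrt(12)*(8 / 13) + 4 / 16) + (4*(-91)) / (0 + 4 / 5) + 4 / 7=-12717 / 28 + 16*sqrt(3) / 13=-452.05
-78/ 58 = -39/ 29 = -1.34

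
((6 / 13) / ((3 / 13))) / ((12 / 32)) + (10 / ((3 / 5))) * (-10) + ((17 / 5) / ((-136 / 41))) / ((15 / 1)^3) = -21780041 / 135000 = -161.33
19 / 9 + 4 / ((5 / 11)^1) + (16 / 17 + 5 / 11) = 103562 / 8415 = 12.31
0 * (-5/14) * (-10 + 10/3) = 0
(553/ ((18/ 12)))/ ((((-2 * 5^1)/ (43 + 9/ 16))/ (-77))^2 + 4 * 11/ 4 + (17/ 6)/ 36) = 33.28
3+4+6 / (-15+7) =25 / 4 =6.25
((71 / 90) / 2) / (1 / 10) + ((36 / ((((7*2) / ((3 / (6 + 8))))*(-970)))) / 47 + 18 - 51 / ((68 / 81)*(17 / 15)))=-21641011387 / 683576460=-31.66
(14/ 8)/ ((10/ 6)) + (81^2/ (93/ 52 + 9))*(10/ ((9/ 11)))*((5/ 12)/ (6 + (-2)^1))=263607/ 340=775.31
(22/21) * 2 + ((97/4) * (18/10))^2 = 1907.42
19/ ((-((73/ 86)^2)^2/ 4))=-4157262016/ 28398241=-146.39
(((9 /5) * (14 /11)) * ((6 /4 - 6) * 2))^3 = -1458274104 /166375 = -8764.98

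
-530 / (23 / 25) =-13250 / 23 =-576.09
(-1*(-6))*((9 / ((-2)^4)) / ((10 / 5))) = 27 / 16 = 1.69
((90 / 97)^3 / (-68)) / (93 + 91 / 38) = -55404 / 449947789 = -0.00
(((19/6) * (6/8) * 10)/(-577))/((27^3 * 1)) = -95/45428364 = -0.00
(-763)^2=582169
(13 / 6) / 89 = 13 / 534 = 0.02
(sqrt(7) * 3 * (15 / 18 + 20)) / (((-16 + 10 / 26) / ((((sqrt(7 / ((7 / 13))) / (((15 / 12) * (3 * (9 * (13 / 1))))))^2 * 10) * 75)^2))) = -1600000 * sqrt(7) / 155830311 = -0.03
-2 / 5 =-0.40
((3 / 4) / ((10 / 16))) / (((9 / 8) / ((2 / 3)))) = 32 / 45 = 0.71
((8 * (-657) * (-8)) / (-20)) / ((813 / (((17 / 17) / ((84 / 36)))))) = -1.11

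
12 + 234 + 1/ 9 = 2215/ 9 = 246.11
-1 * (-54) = 54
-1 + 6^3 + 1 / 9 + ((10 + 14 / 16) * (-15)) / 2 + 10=20671 / 144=143.55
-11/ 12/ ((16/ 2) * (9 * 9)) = -11/ 7776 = -0.00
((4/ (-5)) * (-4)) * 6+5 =121/ 5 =24.20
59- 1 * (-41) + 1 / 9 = 901 / 9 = 100.11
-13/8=-1.62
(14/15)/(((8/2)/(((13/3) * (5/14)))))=0.36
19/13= 1.46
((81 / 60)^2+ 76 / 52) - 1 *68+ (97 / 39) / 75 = -605431 / 9360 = -64.68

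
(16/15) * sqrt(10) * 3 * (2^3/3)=128 * sqrt(10)/15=26.98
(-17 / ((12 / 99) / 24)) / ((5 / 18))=-60588 / 5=-12117.60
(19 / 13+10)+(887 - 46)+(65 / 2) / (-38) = 841387 / 988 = 851.61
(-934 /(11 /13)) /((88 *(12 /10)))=-30355 /2904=-10.45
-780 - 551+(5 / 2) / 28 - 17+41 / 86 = -1347.43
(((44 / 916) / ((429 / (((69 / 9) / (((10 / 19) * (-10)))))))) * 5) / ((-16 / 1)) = 437 / 8573760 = 0.00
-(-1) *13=13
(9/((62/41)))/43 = 369/2666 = 0.14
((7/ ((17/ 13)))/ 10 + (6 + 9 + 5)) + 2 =3831/ 170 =22.54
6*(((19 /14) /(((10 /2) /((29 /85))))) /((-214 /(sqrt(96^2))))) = -79344 /318325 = -0.25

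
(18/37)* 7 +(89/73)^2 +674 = 133859133/197173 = 678.89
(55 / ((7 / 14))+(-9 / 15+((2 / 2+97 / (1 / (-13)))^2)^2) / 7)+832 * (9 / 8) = 12602368836607 / 35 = 360067681045.91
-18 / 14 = -9 / 7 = -1.29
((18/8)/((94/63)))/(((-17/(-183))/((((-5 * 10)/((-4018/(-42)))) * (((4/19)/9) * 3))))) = -370575/622421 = -0.60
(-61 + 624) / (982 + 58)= 563 / 1040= 0.54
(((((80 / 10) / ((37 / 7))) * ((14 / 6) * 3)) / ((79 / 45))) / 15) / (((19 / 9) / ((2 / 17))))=21168 / 944129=0.02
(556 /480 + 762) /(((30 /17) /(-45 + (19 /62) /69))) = -299678265913 /15400800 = -19458.62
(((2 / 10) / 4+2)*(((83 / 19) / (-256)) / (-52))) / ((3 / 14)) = 23821 / 7587840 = 0.00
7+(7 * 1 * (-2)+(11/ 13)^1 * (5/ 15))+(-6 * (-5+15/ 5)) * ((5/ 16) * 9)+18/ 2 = 5621/ 156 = 36.03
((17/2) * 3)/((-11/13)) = -663/22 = -30.14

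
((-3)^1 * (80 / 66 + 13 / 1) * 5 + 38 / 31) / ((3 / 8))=-578216 / 1023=-565.22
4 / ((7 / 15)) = 60 / 7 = 8.57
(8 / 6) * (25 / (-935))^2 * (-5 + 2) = -100 / 34969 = -0.00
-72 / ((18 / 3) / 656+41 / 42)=-495936 / 6787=-73.07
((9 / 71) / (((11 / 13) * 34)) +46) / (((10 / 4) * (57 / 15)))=1221601 / 252263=4.84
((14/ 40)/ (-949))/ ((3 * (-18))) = 7/ 1024920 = 0.00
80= 80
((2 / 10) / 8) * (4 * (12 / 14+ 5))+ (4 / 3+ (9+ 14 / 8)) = 5321 / 420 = 12.67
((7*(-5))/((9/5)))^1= -175/9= -19.44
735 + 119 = 854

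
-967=-967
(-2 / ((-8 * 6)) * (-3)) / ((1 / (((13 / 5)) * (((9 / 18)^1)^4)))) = -13 / 640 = -0.02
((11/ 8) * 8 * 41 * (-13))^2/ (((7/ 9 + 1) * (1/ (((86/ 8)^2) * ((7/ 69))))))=1334737905501/ 5888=226687823.62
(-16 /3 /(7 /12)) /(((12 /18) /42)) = -576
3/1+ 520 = 523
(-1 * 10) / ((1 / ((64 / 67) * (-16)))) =10240 / 67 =152.84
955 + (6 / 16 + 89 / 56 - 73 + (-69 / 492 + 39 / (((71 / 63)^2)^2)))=13244372731461 / 14586304894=908.00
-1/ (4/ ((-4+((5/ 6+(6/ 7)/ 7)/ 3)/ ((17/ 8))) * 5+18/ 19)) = 1303567/ 284886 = 4.58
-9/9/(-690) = 1/690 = 0.00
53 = 53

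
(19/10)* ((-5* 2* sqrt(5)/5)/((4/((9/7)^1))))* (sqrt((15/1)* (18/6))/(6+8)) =-513/392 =-1.31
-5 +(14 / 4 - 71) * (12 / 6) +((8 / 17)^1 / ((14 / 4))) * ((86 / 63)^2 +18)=-64862132 / 472311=-137.33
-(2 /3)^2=-4 /9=-0.44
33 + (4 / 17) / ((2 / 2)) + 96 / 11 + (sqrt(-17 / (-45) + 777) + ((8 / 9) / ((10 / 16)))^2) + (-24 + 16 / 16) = 7946602 / 378675 + sqrt(174910) / 15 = 48.87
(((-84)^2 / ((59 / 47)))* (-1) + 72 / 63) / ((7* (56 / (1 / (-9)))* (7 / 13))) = 2.96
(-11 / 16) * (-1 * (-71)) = -781 / 16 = -48.81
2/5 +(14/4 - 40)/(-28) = 477/280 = 1.70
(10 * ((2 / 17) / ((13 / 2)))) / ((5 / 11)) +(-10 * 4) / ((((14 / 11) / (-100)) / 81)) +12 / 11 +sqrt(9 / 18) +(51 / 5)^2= sqrt(2) / 2 +108345944717 / 425425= 254677.66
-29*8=-232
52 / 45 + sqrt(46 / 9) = 52 / 45 + sqrt(46) / 3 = 3.42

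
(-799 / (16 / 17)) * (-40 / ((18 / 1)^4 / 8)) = 67915 / 26244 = 2.59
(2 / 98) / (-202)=-1 / 9898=-0.00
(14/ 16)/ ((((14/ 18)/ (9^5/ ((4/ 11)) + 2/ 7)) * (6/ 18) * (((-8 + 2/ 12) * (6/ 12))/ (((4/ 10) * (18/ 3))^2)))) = -6629206698/ 8225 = -805982.58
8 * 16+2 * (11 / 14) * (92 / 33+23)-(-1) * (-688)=-10909 / 21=-519.48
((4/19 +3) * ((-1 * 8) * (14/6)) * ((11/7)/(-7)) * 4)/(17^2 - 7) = 10736/56259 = 0.19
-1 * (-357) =357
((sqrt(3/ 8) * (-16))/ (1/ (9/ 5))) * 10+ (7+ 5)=12 - 72 * sqrt(6)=-164.36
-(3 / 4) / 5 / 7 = -3 / 140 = -0.02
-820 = -820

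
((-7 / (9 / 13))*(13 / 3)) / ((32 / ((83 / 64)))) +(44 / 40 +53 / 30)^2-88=-112745669 / 1382400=-81.56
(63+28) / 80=91 / 80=1.14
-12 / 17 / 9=-4 / 51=-0.08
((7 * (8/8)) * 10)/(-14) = -5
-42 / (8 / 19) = -399 / 4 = -99.75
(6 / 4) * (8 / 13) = 12 / 13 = 0.92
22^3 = 10648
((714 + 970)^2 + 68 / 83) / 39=235376116 / 3237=72714.28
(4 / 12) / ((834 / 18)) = 1 / 139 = 0.01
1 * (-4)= -4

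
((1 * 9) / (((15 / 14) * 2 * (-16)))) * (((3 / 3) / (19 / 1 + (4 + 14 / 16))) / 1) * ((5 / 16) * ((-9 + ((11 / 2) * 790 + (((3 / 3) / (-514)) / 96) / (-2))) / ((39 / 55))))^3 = -2281324076325778441085690313915625 / 29736436308929230701330432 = -76718139.75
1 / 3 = 0.33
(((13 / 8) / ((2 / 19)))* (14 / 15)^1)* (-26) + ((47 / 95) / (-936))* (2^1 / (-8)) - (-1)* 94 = -99809689 / 355680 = -280.62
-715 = -715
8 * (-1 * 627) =-5016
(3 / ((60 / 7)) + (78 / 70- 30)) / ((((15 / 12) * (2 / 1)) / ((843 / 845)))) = -673557 / 59150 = -11.39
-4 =-4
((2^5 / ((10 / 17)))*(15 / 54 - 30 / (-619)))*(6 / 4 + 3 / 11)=642668 / 20427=31.46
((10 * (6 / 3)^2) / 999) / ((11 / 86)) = 3440 / 10989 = 0.31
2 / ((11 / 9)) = 18 / 11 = 1.64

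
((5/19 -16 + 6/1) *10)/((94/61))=-56425/893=-63.19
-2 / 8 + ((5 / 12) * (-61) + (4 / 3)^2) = -215 / 9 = -23.89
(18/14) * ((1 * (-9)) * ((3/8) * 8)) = -243/7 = -34.71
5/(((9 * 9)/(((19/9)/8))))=95/5832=0.02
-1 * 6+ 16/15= -74/15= -4.93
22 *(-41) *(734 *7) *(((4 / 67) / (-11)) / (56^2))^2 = -15047 / 1083967808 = -0.00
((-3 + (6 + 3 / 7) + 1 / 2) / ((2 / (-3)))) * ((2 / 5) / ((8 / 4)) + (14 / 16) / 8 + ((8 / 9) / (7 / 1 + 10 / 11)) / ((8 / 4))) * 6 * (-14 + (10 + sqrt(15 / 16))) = 1007567 / 19488 - 1007567 * sqrt(15) / 311808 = 39.19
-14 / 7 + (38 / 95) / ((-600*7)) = -21001 / 10500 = -2.00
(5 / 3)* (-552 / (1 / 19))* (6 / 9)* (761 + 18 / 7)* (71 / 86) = -6633572600 / 903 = -7346149.06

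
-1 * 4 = -4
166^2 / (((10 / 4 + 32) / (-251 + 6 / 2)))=-13667776 / 69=-198083.71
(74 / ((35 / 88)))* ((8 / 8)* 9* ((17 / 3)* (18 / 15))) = 11386.70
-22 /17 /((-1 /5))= 110 /17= 6.47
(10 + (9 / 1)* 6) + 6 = 70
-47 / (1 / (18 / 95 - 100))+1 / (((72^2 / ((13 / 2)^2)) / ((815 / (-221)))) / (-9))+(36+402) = 5129.37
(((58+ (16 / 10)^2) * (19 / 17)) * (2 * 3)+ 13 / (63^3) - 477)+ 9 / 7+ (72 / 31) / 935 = -69.60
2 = 2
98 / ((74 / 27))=1323 / 37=35.76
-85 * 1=-85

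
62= 62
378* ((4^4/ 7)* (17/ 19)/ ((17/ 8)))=110592/ 19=5820.63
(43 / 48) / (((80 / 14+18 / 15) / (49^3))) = 15242.92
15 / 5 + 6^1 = 9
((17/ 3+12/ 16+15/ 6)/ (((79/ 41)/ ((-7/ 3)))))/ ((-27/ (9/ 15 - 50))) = -7585123/ 383940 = -19.76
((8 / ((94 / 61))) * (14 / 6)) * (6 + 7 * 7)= 93940 / 141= 666.24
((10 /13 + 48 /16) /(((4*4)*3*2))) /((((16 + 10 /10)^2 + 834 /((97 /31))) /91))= 33271 /5173152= 0.01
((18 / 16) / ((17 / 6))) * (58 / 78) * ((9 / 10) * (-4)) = -2349 / 2210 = -1.06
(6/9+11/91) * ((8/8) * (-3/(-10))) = 43/182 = 0.24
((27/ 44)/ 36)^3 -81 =-441593829/ 5451776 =-81.00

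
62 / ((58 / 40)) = 1240 / 29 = 42.76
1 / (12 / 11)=11 / 12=0.92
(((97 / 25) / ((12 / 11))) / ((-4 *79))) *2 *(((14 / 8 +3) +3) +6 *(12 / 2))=-7469 / 7584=-0.98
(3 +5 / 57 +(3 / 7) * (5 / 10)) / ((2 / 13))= 34255 / 1596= 21.46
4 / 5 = 0.80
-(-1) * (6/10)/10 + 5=253/50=5.06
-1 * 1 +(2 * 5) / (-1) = -11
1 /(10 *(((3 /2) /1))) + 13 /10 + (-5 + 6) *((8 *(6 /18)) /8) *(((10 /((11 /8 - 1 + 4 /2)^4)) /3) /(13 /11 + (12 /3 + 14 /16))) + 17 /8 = 87456773101 /25005993480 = 3.50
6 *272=1632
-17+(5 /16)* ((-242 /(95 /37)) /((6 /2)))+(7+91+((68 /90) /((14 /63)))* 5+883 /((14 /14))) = 442859 /456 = 971.18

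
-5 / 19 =-0.26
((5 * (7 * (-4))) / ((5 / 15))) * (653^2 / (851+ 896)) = -179091780 / 1747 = -102513.90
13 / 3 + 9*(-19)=-500 / 3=-166.67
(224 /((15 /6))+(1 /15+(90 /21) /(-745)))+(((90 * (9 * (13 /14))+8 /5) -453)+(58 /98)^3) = 102709430084 /262945515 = 390.61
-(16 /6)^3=-512 /27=-18.96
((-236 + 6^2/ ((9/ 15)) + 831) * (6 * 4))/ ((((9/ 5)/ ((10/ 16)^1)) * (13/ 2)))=32750/ 39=839.74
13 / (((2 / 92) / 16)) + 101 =9669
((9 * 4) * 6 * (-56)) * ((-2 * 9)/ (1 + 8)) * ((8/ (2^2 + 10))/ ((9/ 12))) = 18432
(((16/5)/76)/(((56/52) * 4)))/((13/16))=8/665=0.01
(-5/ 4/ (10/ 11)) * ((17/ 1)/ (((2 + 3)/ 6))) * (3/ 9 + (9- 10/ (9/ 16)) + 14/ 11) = 1207/ 6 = 201.17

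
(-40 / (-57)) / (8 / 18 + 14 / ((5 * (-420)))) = 6000 / 3743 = 1.60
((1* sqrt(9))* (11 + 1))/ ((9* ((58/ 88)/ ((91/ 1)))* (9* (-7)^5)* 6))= -1144/ 1879983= -0.00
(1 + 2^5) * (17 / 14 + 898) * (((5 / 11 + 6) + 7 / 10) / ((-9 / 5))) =-9907543 / 84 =-117946.94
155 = 155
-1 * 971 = -971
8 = 8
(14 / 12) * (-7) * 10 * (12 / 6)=-490 / 3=-163.33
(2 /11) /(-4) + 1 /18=1 /99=0.01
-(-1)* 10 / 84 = 5 / 42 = 0.12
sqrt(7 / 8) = sqrt(14) / 4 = 0.94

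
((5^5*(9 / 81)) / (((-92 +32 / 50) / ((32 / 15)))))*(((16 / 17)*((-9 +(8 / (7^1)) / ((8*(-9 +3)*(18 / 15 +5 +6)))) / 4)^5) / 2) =101952767934237702367859375 / 462875723071950585696768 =220.26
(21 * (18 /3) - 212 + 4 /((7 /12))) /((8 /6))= -831 /14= -59.36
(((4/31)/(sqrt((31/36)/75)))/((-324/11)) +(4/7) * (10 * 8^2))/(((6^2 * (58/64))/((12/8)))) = 10240/609 -440 * sqrt(93)/2257389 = 16.81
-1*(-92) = 92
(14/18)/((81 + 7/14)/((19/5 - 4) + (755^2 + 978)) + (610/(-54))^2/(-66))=-106840333908/265568070895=-0.40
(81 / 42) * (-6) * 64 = -5184 / 7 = -740.57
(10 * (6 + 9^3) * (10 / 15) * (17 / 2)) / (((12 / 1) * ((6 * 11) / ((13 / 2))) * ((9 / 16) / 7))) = 3790150 / 891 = 4253.82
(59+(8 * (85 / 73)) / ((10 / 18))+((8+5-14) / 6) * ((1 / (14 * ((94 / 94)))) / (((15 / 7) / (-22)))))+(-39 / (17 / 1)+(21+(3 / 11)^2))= 1279411471 / 13514490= 94.67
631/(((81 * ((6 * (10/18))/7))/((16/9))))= 29.08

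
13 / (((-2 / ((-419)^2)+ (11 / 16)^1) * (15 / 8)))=292133504 / 28967085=10.09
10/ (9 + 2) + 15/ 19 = 355/ 209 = 1.70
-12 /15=-4 /5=-0.80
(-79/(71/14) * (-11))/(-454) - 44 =-715231/16117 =-44.38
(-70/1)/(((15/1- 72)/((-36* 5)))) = -4200/19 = -221.05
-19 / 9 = -2.11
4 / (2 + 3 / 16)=64 / 35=1.83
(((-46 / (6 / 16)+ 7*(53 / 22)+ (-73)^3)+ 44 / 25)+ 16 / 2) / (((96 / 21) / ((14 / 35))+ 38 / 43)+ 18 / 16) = -773011971284 / 26694525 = -28957.70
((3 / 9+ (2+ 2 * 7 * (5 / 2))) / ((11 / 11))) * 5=560 / 3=186.67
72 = 72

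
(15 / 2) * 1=15 / 2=7.50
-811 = -811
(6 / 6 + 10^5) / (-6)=-100001 / 6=-16666.83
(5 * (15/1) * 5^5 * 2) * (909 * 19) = 8095781250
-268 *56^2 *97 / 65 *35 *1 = -570664192 / 13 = -43897245.54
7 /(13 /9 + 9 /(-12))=252 /25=10.08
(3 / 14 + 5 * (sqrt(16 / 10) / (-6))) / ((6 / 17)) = 17 / 28- 17 * sqrt(10) / 18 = -2.38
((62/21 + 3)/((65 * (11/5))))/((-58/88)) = -0.06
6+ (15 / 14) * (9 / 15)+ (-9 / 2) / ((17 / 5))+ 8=13.32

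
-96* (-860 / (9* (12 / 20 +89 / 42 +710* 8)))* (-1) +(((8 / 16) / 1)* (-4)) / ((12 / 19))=-34232449 / 7160226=-4.78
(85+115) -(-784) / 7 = 312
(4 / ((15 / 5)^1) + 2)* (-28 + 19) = -30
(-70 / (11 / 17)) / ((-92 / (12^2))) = 42840 / 253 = 169.33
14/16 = 7/8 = 0.88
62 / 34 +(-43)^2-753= 18663 / 17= 1097.82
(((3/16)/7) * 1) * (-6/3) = -3/56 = -0.05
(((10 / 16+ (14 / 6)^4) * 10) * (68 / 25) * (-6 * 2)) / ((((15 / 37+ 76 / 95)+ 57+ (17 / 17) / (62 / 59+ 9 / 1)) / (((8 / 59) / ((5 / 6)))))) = -468197770304 / 16982280045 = -27.57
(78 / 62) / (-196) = -39 / 6076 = -0.01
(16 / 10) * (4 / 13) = 32 / 65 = 0.49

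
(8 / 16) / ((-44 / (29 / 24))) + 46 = 97123 / 2112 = 45.99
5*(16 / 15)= 16 / 3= 5.33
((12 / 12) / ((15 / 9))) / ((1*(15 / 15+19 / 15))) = 9 / 34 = 0.26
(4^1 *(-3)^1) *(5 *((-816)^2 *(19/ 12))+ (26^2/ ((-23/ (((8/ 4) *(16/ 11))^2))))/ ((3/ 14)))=-176003574016/ 2783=-63242390.95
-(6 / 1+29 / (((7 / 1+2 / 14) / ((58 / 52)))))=-13687 / 1300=-10.53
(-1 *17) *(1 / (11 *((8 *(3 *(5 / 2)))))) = -17 / 660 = -0.03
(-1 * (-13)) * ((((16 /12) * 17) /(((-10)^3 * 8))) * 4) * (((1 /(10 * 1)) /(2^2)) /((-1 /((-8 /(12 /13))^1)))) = -2873 /90000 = -0.03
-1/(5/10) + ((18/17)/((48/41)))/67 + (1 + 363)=3298667/9112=362.01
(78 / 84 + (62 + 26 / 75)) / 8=66439 / 8400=7.91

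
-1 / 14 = -0.07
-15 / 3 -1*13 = -18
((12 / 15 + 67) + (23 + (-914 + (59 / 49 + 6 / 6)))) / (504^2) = -8381 / 2593080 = -0.00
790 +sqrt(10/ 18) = sqrt(5)/ 3 +790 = 790.75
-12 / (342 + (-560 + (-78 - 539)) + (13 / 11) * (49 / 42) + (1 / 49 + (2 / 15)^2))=2910600 / 202185563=0.01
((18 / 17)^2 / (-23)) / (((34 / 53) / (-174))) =1493964 / 112999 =13.22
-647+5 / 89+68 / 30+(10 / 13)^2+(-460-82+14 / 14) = -267373051 / 225615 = -1185.09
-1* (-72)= 72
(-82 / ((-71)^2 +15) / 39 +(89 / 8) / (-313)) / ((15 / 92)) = -25522387 / 115722360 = -0.22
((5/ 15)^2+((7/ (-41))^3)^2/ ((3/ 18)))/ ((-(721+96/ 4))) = -4756457287/ 31849448935905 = -0.00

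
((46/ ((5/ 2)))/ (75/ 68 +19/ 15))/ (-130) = -9384/ 157105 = -0.06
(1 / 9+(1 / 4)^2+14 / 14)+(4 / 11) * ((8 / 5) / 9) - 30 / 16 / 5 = 2279 / 2640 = 0.86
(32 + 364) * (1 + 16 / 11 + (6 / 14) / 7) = 48816 / 49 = 996.24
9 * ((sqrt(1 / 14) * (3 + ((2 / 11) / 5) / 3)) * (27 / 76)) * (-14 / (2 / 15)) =-120771 * sqrt(14) / 1672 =-270.27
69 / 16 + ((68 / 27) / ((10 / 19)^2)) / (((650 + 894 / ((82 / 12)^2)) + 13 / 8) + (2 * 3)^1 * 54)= 624385792291 / 144478911600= 4.32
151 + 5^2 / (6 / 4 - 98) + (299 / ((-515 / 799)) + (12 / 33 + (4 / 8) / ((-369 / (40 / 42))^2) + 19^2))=48.22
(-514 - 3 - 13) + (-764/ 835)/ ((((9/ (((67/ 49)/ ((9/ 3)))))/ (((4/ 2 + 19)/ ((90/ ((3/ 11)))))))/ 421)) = -4611082324/ 8679825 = -531.24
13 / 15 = 0.87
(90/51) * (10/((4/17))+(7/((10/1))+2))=1356/17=79.76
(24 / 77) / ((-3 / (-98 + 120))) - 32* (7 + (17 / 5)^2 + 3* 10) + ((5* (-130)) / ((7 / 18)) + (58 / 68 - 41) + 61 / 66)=-3266.86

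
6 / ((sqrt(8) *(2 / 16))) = 12 *sqrt(2) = 16.97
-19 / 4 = -4.75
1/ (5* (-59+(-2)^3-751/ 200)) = -40/ 14151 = -0.00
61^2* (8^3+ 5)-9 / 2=3847505 / 2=1923752.50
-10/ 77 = -0.13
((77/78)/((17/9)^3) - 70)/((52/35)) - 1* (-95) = 318722505/6642376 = 47.98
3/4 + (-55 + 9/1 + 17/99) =-17851/396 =-45.08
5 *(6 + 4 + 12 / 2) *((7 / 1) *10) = 5600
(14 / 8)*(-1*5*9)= -315 / 4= -78.75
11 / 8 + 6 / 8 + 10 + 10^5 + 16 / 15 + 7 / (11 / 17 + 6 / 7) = 2148383317 / 21480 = 100017.85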